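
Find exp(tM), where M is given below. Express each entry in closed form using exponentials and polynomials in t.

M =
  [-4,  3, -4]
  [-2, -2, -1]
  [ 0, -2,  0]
e^{tM} =
  [-t^2*exp(-2*t) - 2*t*exp(-2*t) + exp(-2*t), t^2*exp(-2*t) + 3*t*exp(-2*t), -3*t^2*exp(-2*t)/2 - 4*t*exp(-2*t)]
  [2*t^2*exp(-2*t) - 2*t*exp(-2*t), -2*t^2*exp(-2*t) + exp(-2*t), 3*t^2*exp(-2*t) - t*exp(-2*t)]
  [2*t^2*exp(-2*t), -2*t^2*exp(-2*t) - 2*t*exp(-2*t), 3*t^2*exp(-2*t) + 2*t*exp(-2*t) + exp(-2*t)]

Strategy: write M = P · J · P⁻¹ where J is a Jordan canonical form, so e^{tM} = P · e^{tJ} · P⁻¹, and e^{tJ} can be computed block-by-block.

M has Jordan form
J =
  [-2,  1,  0]
  [ 0, -2,  1]
  [ 0,  0, -2]
(up to reordering of blocks).

Per-block formulas:
  For a 3×3 Jordan block J_3(-2): exp(t · J_3(-2)) = e^(-2t)·(I + t·N + (t^2/2)·N^2), where N is the 3×3 nilpotent shift.

After assembling e^{tJ} and conjugating by P, we get:

e^{tM} =
  [-t^2*exp(-2*t) - 2*t*exp(-2*t) + exp(-2*t), t^2*exp(-2*t) + 3*t*exp(-2*t), -3*t^2*exp(-2*t)/2 - 4*t*exp(-2*t)]
  [2*t^2*exp(-2*t) - 2*t*exp(-2*t), -2*t^2*exp(-2*t) + exp(-2*t), 3*t^2*exp(-2*t) - t*exp(-2*t)]
  [2*t^2*exp(-2*t), -2*t^2*exp(-2*t) - 2*t*exp(-2*t), 3*t^2*exp(-2*t) + 2*t*exp(-2*t) + exp(-2*t)]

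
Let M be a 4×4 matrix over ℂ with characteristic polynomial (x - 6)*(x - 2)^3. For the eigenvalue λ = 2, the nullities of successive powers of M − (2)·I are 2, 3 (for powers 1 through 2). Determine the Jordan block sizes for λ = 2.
Block sizes for λ = 2: [2, 1]

From the dimensions of kernels of powers, the number of Jordan blocks of size at least j is d_j − d_{j−1} where d_j = dim ker(N^j) (with d_0 = 0). Computing the differences gives [2, 1].
The number of blocks of size exactly k is (#blocks of size ≥ k) − (#blocks of size ≥ k + 1), so the partition is: 1 block(s) of size 1, 1 block(s) of size 2.
In nonincreasing order the block sizes are [2, 1].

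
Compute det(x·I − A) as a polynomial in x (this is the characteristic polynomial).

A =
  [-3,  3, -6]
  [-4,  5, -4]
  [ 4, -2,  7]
x^3 - 9*x^2 + 27*x - 27

Expanding det(x·I − A) (e.g. by cofactor expansion or by noting that A is similar to its Jordan form J, which has the same characteristic polynomial as A) gives
  χ_A(x) = x^3 - 9*x^2 + 27*x - 27
which factors as (x - 3)^3. The eigenvalues (with algebraic multiplicities) are λ = 3 with multiplicity 3.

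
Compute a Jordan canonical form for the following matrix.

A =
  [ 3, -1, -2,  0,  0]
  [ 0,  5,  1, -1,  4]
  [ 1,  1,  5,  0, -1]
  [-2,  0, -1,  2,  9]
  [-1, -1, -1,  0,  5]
J_3(4) ⊕ J_2(4)

The characteristic polynomial is
  det(x·I − A) = x^5 - 20*x^4 + 160*x^3 - 640*x^2 + 1280*x - 1024 = (x - 4)^5

Eigenvalues and multiplicities (the geometric multiplicity of λ is n − rank(A − λI), which equals the number of Jordan blocks for λ):
  λ = 4: algebraic multiplicity = 5, geometric multiplicity = 2

Determining the block sizes for each eigenvalue:
  λ = 4: with am = 5 and gm = 2, the partition is not yet determined (e.g. several partitions of 5 into 2 parts exist). Let N = A − (4)·I. Computing rank(N^1) = 3, rank(N^2) = 1, rank(N^3) = 0; the number of blocks of size ≥ j is rank(N^{j−1}) − rank(N^j), giving [2, 2, 1]. So we have 1 block(s) of size 3, 1 block(s) of size 2 → block sizes [3, 2]

Assembling the blocks gives a Jordan form
J =
  [4, 1, 0, 0, 0]
  [0, 4, 1, 0, 0]
  [0, 0, 4, 0, 0]
  [0, 0, 0, 4, 1]
  [0, 0, 0, 0, 4]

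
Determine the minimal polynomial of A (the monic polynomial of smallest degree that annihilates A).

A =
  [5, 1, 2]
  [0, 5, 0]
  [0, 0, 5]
x^2 - 10*x + 25

The characteristic polynomial is χ_A(x) = (x - 5)^3, so the eigenvalues are known. The minimal polynomial is
  m_A(x) = Π_λ (x − λ)^{k_λ}
where k_λ is the size of the *largest* Jordan block for λ (equivalently, the smallest k with (A − λI)^k v = 0 for every generalised eigenvector v of λ).

  λ = 5: largest Jordan block has size 2, contributing (x − 5)^2

So m_A(x) = (x - 5)^2 = x^2 - 10*x + 25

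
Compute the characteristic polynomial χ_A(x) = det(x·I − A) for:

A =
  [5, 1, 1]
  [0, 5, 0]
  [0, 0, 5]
x^3 - 15*x^2 + 75*x - 125

Expanding det(x·I − A) (e.g. by cofactor expansion or by noting that A is similar to its Jordan form J, which has the same characteristic polynomial as A) gives
  χ_A(x) = x^3 - 15*x^2 + 75*x - 125
which factors as (x - 5)^3. The eigenvalues (with algebraic multiplicities) are λ = 5 with multiplicity 3.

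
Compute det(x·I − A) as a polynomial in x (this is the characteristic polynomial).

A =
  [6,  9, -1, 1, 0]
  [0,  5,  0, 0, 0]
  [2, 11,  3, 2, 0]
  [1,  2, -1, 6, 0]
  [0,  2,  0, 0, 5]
x^5 - 25*x^4 + 250*x^3 - 1250*x^2 + 3125*x - 3125

Expanding det(x·I − A) (e.g. by cofactor expansion or by noting that A is similar to its Jordan form J, which has the same characteristic polynomial as A) gives
  χ_A(x) = x^5 - 25*x^4 + 250*x^3 - 1250*x^2 + 3125*x - 3125
which factors as (x - 5)^5. The eigenvalues (with algebraic multiplicities) are λ = 5 with multiplicity 5.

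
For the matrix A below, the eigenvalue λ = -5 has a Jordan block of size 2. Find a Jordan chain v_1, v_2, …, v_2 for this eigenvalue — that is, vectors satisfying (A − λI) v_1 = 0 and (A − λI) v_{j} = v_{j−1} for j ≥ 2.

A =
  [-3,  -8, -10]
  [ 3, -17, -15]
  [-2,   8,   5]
A Jordan chain for λ = -5 of length 2:
v_1 = (2, 3, -2)ᵀ
v_2 = (1, 0, 0)ᵀ

Let N = A − (-5)·I. We want v_2 with N^2 v_2 = 0 but N^1 v_2 ≠ 0; then v_{j-1} := N · v_j for j = 2, …, 2.

Pick v_2 = (1, 0, 0)ᵀ.
Then v_1 = N · v_2 = (2, 3, -2)ᵀ.

Sanity check: (A − (-5)·I) v_1 = (0, 0, 0)ᵀ = 0. ✓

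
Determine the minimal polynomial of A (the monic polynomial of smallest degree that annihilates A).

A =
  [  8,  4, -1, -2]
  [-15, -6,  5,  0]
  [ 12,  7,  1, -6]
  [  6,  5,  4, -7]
x^3 + 3*x^2 + 3*x + 1

The characteristic polynomial is χ_A(x) = (x + 1)^4, so the eigenvalues are known. The minimal polynomial is
  m_A(x) = Π_λ (x − λ)^{k_λ}
where k_λ is the size of the *largest* Jordan block for λ (equivalently, the smallest k with (A − λI)^k v = 0 for every generalised eigenvector v of λ).

  λ = -1: largest Jordan block has size 3, contributing (x + 1)^3

So m_A(x) = (x + 1)^3 = x^3 + 3*x^2 + 3*x + 1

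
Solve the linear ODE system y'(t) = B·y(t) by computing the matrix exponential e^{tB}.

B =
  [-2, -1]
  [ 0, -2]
e^{tB} =
  [exp(-2*t), -t*exp(-2*t)]
  [0, exp(-2*t)]

Strategy: write B = P · J · P⁻¹ where J is a Jordan canonical form, so e^{tB} = P · e^{tJ} · P⁻¹, and e^{tJ} can be computed block-by-block.

B has Jordan form
J =
  [-2,  1]
  [ 0, -2]
(up to reordering of blocks).

Per-block formulas:
  For a 2×2 Jordan block J_2(-2): exp(t · J_2(-2)) = e^(-2t)·(I + t·N), where N is the 2×2 nilpotent shift.

After assembling e^{tJ} and conjugating by P, we get:

e^{tB} =
  [exp(-2*t), -t*exp(-2*t)]
  [0, exp(-2*t)]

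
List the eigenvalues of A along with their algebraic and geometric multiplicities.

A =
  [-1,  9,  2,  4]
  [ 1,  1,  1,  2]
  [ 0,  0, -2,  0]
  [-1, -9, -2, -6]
λ = -2: alg = 4, geom = 2

Step 1 — factor the characteristic polynomial to read off the algebraic multiplicities:
  χ_A(x) = (x + 2)^4

Step 2 — compute geometric multiplicities via the rank-nullity identity g(λ) = n − rank(A − λI):
  rank(A − (-2)·I) = 2, so dim ker(A − (-2)·I) = n − 2 = 2

Summary:
  λ = -2: algebraic multiplicity = 4, geometric multiplicity = 2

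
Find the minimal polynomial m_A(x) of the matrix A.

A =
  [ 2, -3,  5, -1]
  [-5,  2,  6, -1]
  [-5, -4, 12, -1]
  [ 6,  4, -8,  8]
x^3 - 18*x^2 + 108*x - 216

The characteristic polynomial is χ_A(x) = (x - 6)^4, so the eigenvalues are known. The minimal polynomial is
  m_A(x) = Π_λ (x − λ)^{k_λ}
where k_λ is the size of the *largest* Jordan block for λ (equivalently, the smallest k with (A − λI)^k v = 0 for every generalised eigenvector v of λ).

  λ = 6: largest Jordan block has size 3, contributing (x − 6)^3

So m_A(x) = (x - 6)^3 = x^3 - 18*x^2 + 108*x - 216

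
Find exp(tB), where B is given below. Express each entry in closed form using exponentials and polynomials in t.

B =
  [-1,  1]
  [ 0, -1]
e^{tB} =
  [exp(-t), t*exp(-t)]
  [0, exp(-t)]

Strategy: write B = P · J · P⁻¹ where J is a Jordan canonical form, so e^{tB} = P · e^{tJ} · P⁻¹, and e^{tJ} can be computed block-by-block.

B has Jordan form
J =
  [-1,  1]
  [ 0, -1]
(up to reordering of blocks).

Per-block formulas:
  For a 2×2 Jordan block J_2(-1): exp(t · J_2(-1)) = e^(-1t)·(I + t·N), where N is the 2×2 nilpotent shift.

After assembling e^{tJ} and conjugating by P, we get:

e^{tB} =
  [exp(-t), t*exp(-t)]
  [0, exp(-t)]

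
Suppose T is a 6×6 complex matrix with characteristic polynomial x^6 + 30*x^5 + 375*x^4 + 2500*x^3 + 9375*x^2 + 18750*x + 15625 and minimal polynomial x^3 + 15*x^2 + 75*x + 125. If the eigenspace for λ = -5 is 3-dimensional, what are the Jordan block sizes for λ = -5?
Block sizes for λ = -5: [3, 2, 1]

Step 1 — from the characteristic polynomial, algebraic multiplicity of λ = -5 is 6. From dim ker(T − (-5)·I) = 3, there are exactly 3 Jordan blocks for λ = -5.
Step 2 — from the minimal polynomial, the factor (x + 5)^3 tells us the largest block for λ = -5 has size 3.
Step 3 — with total size 6, 3 blocks, and largest block 3, the block sizes (in nonincreasing order) are [3, 2, 1].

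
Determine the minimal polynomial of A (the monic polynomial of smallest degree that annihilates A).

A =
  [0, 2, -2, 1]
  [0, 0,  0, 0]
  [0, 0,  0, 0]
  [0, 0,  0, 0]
x^2

The characteristic polynomial is χ_A(x) = x^4, so the eigenvalues are known. The minimal polynomial is
  m_A(x) = Π_λ (x − λ)^{k_λ}
where k_λ is the size of the *largest* Jordan block for λ (equivalently, the smallest k with (A − λI)^k v = 0 for every generalised eigenvector v of λ).

  λ = 0: largest Jordan block has size 2, contributing (x − 0)^2

So m_A(x) = x^2 = x^2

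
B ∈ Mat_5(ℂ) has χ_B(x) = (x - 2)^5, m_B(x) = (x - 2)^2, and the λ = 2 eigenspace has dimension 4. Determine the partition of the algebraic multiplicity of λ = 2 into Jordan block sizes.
Block sizes for λ = 2: [2, 1, 1, 1]

Step 1 — from the characteristic polynomial, algebraic multiplicity of λ = 2 is 5. From dim ker(B − (2)·I) = 4, there are exactly 4 Jordan blocks for λ = 2.
Step 2 — from the minimal polynomial, the factor (x − 2)^2 tells us the largest block for λ = 2 has size 2.
Step 3 — with total size 5, 4 blocks, and largest block 2, the block sizes (in nonincreasing order) are [2, 1, 1, 1].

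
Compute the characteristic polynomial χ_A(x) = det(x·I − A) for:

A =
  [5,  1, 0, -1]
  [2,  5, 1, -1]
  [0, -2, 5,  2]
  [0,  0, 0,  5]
x^4 - 20*x^3 + 150*x^2 - 500*x + 625

Expanding det(x·I − A) (e.g. by cofactor expansion or by noting that A is similar to its Jordan form J, which has the same characteristic polynomial as A) gives
  χ_A(x) = x^4 - 20*x^3 + 150*x^2 - 500*x + 625
which factors as (x - 5)^4. The eigenvalues (with algebraic multiplicities) are λ = 5 with multiplicity 4.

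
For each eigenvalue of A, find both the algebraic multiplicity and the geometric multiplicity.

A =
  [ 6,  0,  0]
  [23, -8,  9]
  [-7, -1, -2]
λ = -5: alg = 2, geom = 1; λ = 6: alg = 1, geom = 1

Step 1 — factor the characteristic polynomial to read off the algebraic multiplicities:
  χ_A(x) = (x - 6)*(x + 5)^2

Step 2 — compute geometric multiplicities via the rank-nullity identity g(λ) = n − rank(A − λI):
  rank(A − (-5)·I) = 2, so dim ker(A − (-5)·I) = n − 2 = 1
  rank(A − (6)·I) = 2, so dim ker(A − (6)·I) = n − 2 = 1

Summary:
  λ = -5: algebraic multiplicity = 2, geometric multiplicity = 1
  λ = 6: algebraic multiplicity = 1, geometric multiplicity = 1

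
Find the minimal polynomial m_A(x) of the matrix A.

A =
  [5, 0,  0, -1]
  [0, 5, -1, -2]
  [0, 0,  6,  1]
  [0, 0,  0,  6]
x^3 - 17*x^2 + 96*x - 180

The characteristic polynomial is χ_A(x) = (x - 6)^2*(x - 5)^2, so the eigenvalues are known. The minimal polynomial is
  m_A(x) = Π_λ (x − λ)^{k_λ}
where k_λ is the size of the *largest* Jordan block for λ (equivalently, the smallest k with (A − λI)^k v = 0 for every generalised eigenvector v of λ).

  λ = 5: largest Jordan block has size 1, contributing (x − 5)
  λ = 6: largest Jordan block has size 2, contributing (x − 6)^2

So m_A(x) = (x - 6)^2*(x - 5) = x^3 - 17*x^2 + 96*x - 180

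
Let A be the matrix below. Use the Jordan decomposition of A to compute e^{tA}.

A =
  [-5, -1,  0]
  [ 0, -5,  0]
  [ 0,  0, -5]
e^{tA} =
  [exp(-5*t), -t*exp(-5*t), 0]
  [0, exp(-5*t), 0]
  [0, 0, exp(-5*t)]

Strategy: write A = P · J · P⁻¹ where J is a Jordan canonical form, so e^{tA} = P · e^{tJ} · P⁻¹, and e^{tJ} can be computed block-by-block.

A has Jordan form
J =
  [-5,  1,  0]
  [ 0, -5,  0]
  [ 0,  0, -5]
(up to reordering of blocks).

Per-block formulas:
  For a 2×2 Jordan block J_2(-5): exp(t · J_2(-5)) = e^(-5t)·(I + t·N), where N is the 2×2 nilpotent shift.
  For a 1×1 block at λ = -5: exp(t · [-5]) = [e^(-5t)].

After assembling e^{tJ} and conjugating by P, we get:

e^{tA} =
  [exp(-5*t), -t*exp(-5*t), 0]
  [0, exp(-5*t), 0]
  [0, 0, exp(-5*t)]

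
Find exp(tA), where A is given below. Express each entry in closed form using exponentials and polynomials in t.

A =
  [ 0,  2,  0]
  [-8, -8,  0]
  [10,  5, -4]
e^{tA} =
  [4*t*exp(-4*t) + exp(-4*t), 2*t*exp(-4*t), 0]
  [-8*t*exp(-4*t), -4*t*exp(-4*t) + exp(-4*t), 0]
  [10*t*exp(-4*t), 5*t*exp(-4*t), exp(-4*t)]

Strategy: write A = P · J · P⁻¹ where J is a Jordan canonical form, so e^{tA} = P · e^{tJ} · P⁻¹, and e^{tJ} can be computed block-by-block.

A has Jordan form
J =
  [-4,  1,  0]
  [ 0, -4,  0]
  [ 0,  0, -4]
(up to reordering of blocks).

Per-block formulas:
  For a 2×2 Jordan block J_2(-4): exp(t · J_2(-4)) = e^(-4t)·(I + t·N), where N is the 2×2 nilpotent shift.
  For a 1×1 block at λ = -4: exp(t · [-4]) = [e^(-4t)].

After assembling e^{tJ} and conjugating by P, we get:

e^{tA} =
  [4*t*exp(-4*t) + exp(-4*t), 2*t*exp(-4*t), 0]
  [-8*t*exp(-4*t), -4*t*exp(-4*t) + exp(-4*t), 0]
  [10*t*exp(-4*t), 5*t*exp(-4*t), exp(-4*t)]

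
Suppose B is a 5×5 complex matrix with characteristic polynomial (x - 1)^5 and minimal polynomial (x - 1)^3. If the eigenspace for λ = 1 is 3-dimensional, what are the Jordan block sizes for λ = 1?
Block sizes for λ = 1: [3, 1, 1]

Step 1 — from the characteristic polynomial, algebraic multiplicity of λ = 1 is 5. From dim ker(B − (1)·I) = 3, there are exactly 3 Jordan blocks for λ = 1.
Step 2 — from the minimal polynomial, the factor (x − 1)^3 tells us the largest block for λ = 1 has size 3.
Step 3 — with total size 5, 3 blocks, and largest block 3, the block sizes (in nonincreasing order) are [3, 1, 1].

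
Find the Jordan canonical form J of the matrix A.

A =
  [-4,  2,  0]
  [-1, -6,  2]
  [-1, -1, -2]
J_3(-4)

The characteristic polynomial is
  det(x·I − A) = x^3 + 12*x^2 + 48*x + 64 = (x + 4)^3

Eigenvalues and multiplicities (the geometric multiplicity of λ is n − rank(A − λI), which equals the number of Jordan blocks for λ):
  λ = -4: algebraic multiplicity = 3, geometric multiplicity = 1

Determining the block sizes for each eigenvalue:
  λ = -4: one block (gm = 1), so the single block has size am = 3 → block sizes [3]

Assembling the blocks gives a Jordan form
J =
  [-4,  1,  0]
  [ 0, -4,  1]
  [ 0,  0, -4]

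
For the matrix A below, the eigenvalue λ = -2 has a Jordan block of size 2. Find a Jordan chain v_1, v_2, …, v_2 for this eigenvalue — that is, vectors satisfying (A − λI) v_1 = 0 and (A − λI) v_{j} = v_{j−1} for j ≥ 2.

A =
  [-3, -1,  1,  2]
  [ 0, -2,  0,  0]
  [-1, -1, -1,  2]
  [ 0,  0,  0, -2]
A Jordan chain for λ = -2 of length 2:
v_1 = (-1, 0, -1, 0)ᵀ
v_2 = (1, 0, 0, 0)ᵀ

Let N = A − (-2)·I. We want v_2 with N^2 v_2 = 0 but N^1 v_2 ≠ 0; then v_{j-1} := N · v_j for j = 2, …, 2.

Pick v_2 = (1, 0, 0, 0)ᵀ.
Then v_1 = N · v_2 = (-1, 0, -1, 0)ᵀ.

Sanity check: (A − (-2)·I) v_1 = (0, 0, 0, 0)ᵀ = 0. ✓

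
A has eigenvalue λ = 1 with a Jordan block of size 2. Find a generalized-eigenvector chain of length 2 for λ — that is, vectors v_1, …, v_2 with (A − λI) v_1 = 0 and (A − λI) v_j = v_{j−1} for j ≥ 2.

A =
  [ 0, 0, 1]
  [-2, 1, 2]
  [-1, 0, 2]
A Jordan chain for λ = 1 of length 2:
v_1 = (-1, -2, -1)ᵀ
v_2 = (1, 0, 0)ᵀ

Let N = A − (1)·I. We want v_2 with N^2 v_2 = 0 but N^1 v_2 ≠ 0; then v_{j-1} := N · v_j for j = 2, …, 2.

Pick v_2 = (1, 0, 0)ᵀ.
Then v_1 = N · v_2 = (-1, -2, -1)ᵀ.

Sanity check: (A − (1)·I) v_1 = (0, 0, 0)ᵀ = 0. ✓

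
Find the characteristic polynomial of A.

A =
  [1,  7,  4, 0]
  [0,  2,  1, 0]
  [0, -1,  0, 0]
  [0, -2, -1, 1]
x^4 - 4*x^3 + 6*x^2 - 4*x + 1

Expanding det(x·I − A) (e.g. by cofactor expansion or by noting that A is similar to its Jordan form J, which has the same characteristic polynomial as A) gives
  χ_A(x) = x^4 - 4*x^3 + 6*x^2 - 4*x + 1
which factors as (x - 1)^4. The eigenvalues (with algebraic multiplicities) are λ = 1 with multiplicity 4.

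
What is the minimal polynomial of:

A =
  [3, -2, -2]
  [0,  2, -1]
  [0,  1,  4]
x^2 - 6*x + 9

The characteristic polynomial is χ_A(x) = (x - 3)^3, so the eigenvalues are known. The minimal polynomial is
  m_A(x) = Π_λ (x − λ)^{k_λ}
where k_λ is the size of the *largest* Jordan block for λ (equivalently, the smallest k with (A − λI)^k v = 0 for every generalised eigenvector v of λ).

  λ = 3: largest Jordan block has size 2, contributing (x − 3)^2

So m_A(x) = (x - 3)^2 = x^2 - 6*x + 9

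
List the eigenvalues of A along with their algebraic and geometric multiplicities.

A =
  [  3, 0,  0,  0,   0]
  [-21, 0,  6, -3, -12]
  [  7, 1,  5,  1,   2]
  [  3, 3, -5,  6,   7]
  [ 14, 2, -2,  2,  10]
λ = 3: alg = 2, geom = 2; λ = 6: alg = 3, geom = 1

Step 1 — factor the characteristic polynomial to read off the algebraic multiplicities:
  χ_A(x) = (x - 6)^3*(x - 3)^2

Step 2 — compute geometric multiplicities via the rank-nullity identity g(λ) = n − rank(A − λI):
  rank(A − (3)·I) = 3, so dim ker(A − (3)·I) = n − 3 = 2
  rank(A − (6)·I) = 4, so dim ker(A − (6)·I) = n − 4 = 1

Summary:
  λ = 3: algebraic multiplicity = 2, geometric multiplicity = 2
  λ = 6: algebraic multiplicity = 3, geometric multiplicity = 1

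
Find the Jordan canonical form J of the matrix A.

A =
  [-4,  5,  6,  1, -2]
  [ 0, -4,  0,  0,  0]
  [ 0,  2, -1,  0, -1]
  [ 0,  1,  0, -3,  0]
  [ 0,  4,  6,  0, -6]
J_1(-4) ⊕ J_1(-4) ⊕ J_1(-4) ⊕ J_1(-3) ⊕ J_1(-3)

The characteristic polynomial is
  det(x·I − A) = x^5 + 18*x^4 + 129*x^3 + 460*x^2 + 816*x + 576 = (x + 3)^2*(x + 4)^3

Eigenvalues and multiplicities (the geometric multiplicity of λ is n − rank(A − λI), which equals the number of Jordan blocks for λ):
  λ = -4: algebraic multiplicity = 3, geometric multiplicity = 3
  λ = -3: algebraic multiplicity = 2, geometric multiplicity = 2

Determining the block sizes for each eigenvalue:
  λ = -4: gm = am = 3, so every block has size 1 → block sizes [1, 1, 1]
  λ = -3: gm = am = 2, so every block has size 1 → block sizes [1, 1]

Assembling the blocks gives a Jordan form
J =
  [-4,  0,  0,  0,  0]
  [ 0, -4,  0,  0,  0]
  [ 0,  0, -4,  0,  0]
  [ 0,  0,  0, -3,  0]
  [ 0,  0,  0,  0, -3]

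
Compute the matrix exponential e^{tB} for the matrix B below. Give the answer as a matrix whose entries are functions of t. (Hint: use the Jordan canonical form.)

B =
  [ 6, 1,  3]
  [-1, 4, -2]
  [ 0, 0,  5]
e^{tB} =
  [t*exp(5*t) + exp(5*t), t*exp(5*t), t^2*exp(5*t)/2 + 3*t*exp(5*t)]
  [-t*exp(5*t), -t*exp(5*t) + exp(5*t), -t^2*exp(5*t)/2 - 2*t*exp(5*t)]
  [0, 0, exp(5*t)]

Strategy: write B = P · J · P⁻¹ where J is a Jordan canonical form, so e^{tB} = P · e^{tJ} · P⁻¹, and e^{tJ} can be computed block-by-block.

B has Jordan form
J =
  [5, 1, 0]
  [0, 5, 1]
  [0, 0, 5]
(up to reordering of blocks).

Per-block formulas:
  For a 3×3 Jordan block J_3(5): exp(t · J_3(5)) = e^(5t)·(I + t·N + (t^2/2)·N^2), where N is the 3×3 nilpotent shift.

After assembling e^{tJ} and conjugating by P, we get:

e^{tB} =
  [t*exp(5*t) + exp(5*t), t*exp(5*t), t^2*exp(5*t)/2 + 3*t*exp(5*t)]
  [-t*exp(5*t), -t*exp(5*t) + exp(5*t), -t^2*exp(5*t)/2 - 2*t*exp(5*t)]
  [0, 0, exp(5*t)]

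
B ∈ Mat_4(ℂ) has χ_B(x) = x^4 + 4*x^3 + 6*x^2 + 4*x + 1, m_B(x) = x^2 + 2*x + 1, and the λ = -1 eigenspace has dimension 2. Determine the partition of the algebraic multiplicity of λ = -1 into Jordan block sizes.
Block sizes for λ = -1: [2, 2]

Step 1 — from the characteristic polynomial, algebraic multiplicity of λ = -1 is 4. From dim ker(B − (-1)·I) = 2, there are exactly 2 Jordan blocks for λ = -1.
Step 2 — from the minimal polynomial, the factor (x + 1)^2 tells us the largest block for λ = -1 has size 2.
Step 3 — with total size 4, 2 blocks, and largest block 2, the block sizes (in nonincreasing order) are [2, 2].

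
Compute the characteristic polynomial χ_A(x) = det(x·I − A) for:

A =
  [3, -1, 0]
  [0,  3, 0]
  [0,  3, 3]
x^3 - 9*x^2 + 27*x - 27

Expanding det(x·I − A) (e.g. by cofactor expansion or by noting that A is similar to its Jordan form J, which has the same characteristic polynomial as A) gives
  χ_A(x) = x^3 - 9*x^2 + 27*x - 27
which factors as (x - 3)^3. The eigenvalues (with algebraic multiplicities) are λ = 3 with multiplicity 3.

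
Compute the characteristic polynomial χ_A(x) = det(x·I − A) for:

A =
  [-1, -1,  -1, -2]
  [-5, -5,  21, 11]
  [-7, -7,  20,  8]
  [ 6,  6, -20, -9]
x^4 - 5*x^3

Expanding det(x·I − A) (e.g. by cofactor expansion or by noting that A is similar to its Jordan form J, which has the same characteristic polynomial as A) gives
  χ_A(x) = x^4 - 5*x^3
which factors as x^3*(x - 5). The eigenvalues (with algebraic multiplicities) are λ = 0 with multiplicity 3, λ = 5 with multiplicity 1.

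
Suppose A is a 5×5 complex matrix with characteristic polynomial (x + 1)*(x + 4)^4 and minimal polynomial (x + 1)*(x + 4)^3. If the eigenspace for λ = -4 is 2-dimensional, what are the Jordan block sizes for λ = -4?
Block sizes for λ = -4: [3, 1]

Step 1 — from the characteristic polynomial, algebraic multiplicity of λ = -4 is 4. From dim ker(A − (-4)·I) = 2, there are exactly 2 Jordan blocks for λ = -4.
Step 2 — from the minimal polynomial, the factor (x + 4)^3 tells us the largest block for λ = -4 has size 3.
Step 3 — with total size 4, 2 blocks, and largest block 3, the block sizes (in nonincreasing order) are [3, 1].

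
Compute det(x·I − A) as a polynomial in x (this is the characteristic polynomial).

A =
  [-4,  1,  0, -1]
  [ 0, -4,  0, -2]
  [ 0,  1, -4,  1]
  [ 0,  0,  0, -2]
x^4 + 14*x^3 + 72*x^2 + 160*x + 128

Expanding det(x·I − A) (e.g. by cofactor expansion or by noting that A is similar to its Jordan form J, which has the same characteristic polynomial as A) gives
  χ_A(x) = x^4 + 14*x^3 + 72*x^2 + 160*x + 128
which factors as (x + 2)*(x + 4)^3. The eigenvalues (with algebraic multiplicities) are λ = -4 with multiplicity 3, λ = -2 with multiplicity 1.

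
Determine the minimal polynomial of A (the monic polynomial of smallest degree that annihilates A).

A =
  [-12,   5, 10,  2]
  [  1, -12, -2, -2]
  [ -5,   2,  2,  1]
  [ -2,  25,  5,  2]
x^2 + 10*x + 25

The characteristic polynomial is χ_A(x) = (x + 5)^4, so the eigenvalues are known. The minimal polynomial is
  m_A(x) = Π_λ (x − λ)^{k_λ}
where k_λ is the size of the *largest* Jordan block for λ (equivalently, the smallest k with (A − λI)^k v = 0 for every generalised eigenvector v of λ).

  λ = -5: largest Jordan block has size 2, contributing (x + 5)^2

So m_A(x) = (x + 5)^2 = x^2 + 10*x + 25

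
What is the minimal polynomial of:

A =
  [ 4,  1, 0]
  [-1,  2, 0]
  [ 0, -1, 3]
x^3 - 9*x^2 + 27*x - 27

The characteristic polynomial is χ_A(x) = (x - 3)^3, so the eigenvalues are known. The minimal polynomial is
  m_A(x) = Π_λ (x − λ)^{k_λ}
where k_λ is the size of the *largest* Jordan block for λ (equivalently, the smallest k with (A − λI)^k v = 0 for every generalised eigenvector v of λ).

  λ = 3: largest Jordan block has size 3, contributing (x − 3)^3

So m_A(x) = (x - 3)^3 = x^3 - 9*x^2 + 27*x - 27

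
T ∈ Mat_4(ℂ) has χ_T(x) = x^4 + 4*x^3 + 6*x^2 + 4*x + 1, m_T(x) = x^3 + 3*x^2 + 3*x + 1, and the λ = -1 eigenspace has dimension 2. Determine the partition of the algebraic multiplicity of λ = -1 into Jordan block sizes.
Block sizes for λ = -1: [3, 1]

Step 1 — from the characteristic polynomial, algebraic multiplicity of λ = -1 is 4. From dim ker(T − (-1)·I) = 2, there are exactly 2 Jordan blocks for λ = -1.
Step 2 — from the minimal polynomial, the factor (x + 1)^3 tells us the largest block for λ = -1 has size 3.
Step 3 — with total size 4, 2 blocks, and largest block 3, the block sizes (in nonincreasing order) are [3, 1].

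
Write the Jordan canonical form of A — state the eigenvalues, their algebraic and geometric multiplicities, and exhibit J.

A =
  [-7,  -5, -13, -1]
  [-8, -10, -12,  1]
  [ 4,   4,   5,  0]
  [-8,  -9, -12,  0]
J_2(-5) ⊕ J_2(-1)

The characteristic polynomial is
  det(x·I − A) = x^4 + 12*x^3 + 46*x^2 + 60*x + 25 = (x + 1)^2*(x + 5)^2

Eigenvalues and multiplicities (the geometric multiplicity of λ is n − rank(A − λI), which equals the number of Jordan blocks for λ):
  λ = -5: algebraic multiplicity = 2, geometric multiplicity = 1
  λ = -1: algebraic multiplicity = 2, geometric multiplicity = 1

Determining the block sizes for each eigenvalue:
  λ = -5: one block (gm = 1), so the single block has size am = 2 → block sizes [2]
  λ = -1: one block (gm = 1), so the single block has size am = 2 → block sizes [2]

Assembling the blocks gives a Jordan form
J =
  [-5,  1,  0,  0]
  [ 0, -5,  0,  0]
  [ 0,  0, -1,  1]
  [ 0,  0,  0, -1]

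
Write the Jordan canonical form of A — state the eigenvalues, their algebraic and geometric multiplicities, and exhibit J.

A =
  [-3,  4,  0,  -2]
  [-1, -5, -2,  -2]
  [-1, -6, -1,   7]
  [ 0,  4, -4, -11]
J_2(-5) ⊕ J_2(-5)

The characteristic polynomial is
  det(x·I − A) = x^4 + 20*x^3 + 150*x^2 + 500*x + 625 = (x + 5)^4

Eigenvalues and multiplicities (the geometric multiplicity of λ is n − rank(A − λI), which equals the number of Jordan blocks for λ):
  λ = -5: algebraic multiplicity = 4, geometric multiplicity = 2

Determining the block sizes for each eigenvalue:
  λ = -5: with am = 4 and gm = 2, the partition is not yet determined (e.g. several partitions of 4 into 2 parts exist). Let N = A − (-5)·I. Computing rank(N^1) = 2, rank(N^2) = 0; the number of blocks of size ≥ j is rank(N^{j−1}) − rank(N^j), giving [2, 2]. So we have 2 block(s) of size 2 → block sizes [2, 2]

Assembling the blocks gives a Jordan form
J =
  [-5,  1,  0,  0]
  [ 0, -5,  0,  0]
  [ 0,  0, -5,  1]
  [ 0,  0,  0, -5]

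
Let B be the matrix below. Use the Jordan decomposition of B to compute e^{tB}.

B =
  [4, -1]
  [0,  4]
e^{tB} =
  [exp(4*t), -t*exp(4*t)]
  [0, exp(4*t)]

Strategy: write B = P · J · P⁻¹ where J is a Jordan canonical form, so e^{tB} = P · e^{tJ} · P⁻¹, and e^{tJ} can be computed block-by-block.

B has Jordan form
J =
  [4, 1]
  [0, 4]
(up to reordering of blocks).

Per-block formulas:
  For a 2×2 Jordan block J_2(4): exp(t · J_2(4)) = e^(4t)·(I + t·N), where N is the 2×2 nilpotent shift.

After assembling e^{tJ} and conjugating by P, we get:

e^{tB} =
  [exp(4*t), -t*exp(4*t)]
  [0, exp(4*t)]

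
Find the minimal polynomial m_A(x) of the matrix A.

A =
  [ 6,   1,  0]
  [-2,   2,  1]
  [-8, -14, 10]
x^3 - 18*x^2 + 108*x - 216

The characteristic polynomial is χ_A(x) = (x - 6)^3, so the eigenvalues are known. The minimal polynomial is
  m_A(x) = Π_λ (x − λ)^{k_λ}
where k_λ is the size of the *largest* Jordan block for λ (equivalently, the smallest k with (A − λI)^k v = 0 for every generalised eigenvector v of λ).

  λ = 6: largest Jordan block has size 3, contributing (x − 6)^3

So m_A(x) = (x - 6)^3 = x^3 - 18*x^2 + 108*x - 216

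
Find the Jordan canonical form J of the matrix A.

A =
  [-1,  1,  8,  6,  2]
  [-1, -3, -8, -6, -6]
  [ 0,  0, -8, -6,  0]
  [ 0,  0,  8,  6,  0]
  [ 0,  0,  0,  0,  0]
J_2(-2) ⊕ J_1(-2) ⊕ J_1(0) ⊕ J_1(0)

The characteristic polynomial is
  det(x·I − A) = x^5 + 6*x^4 + 12*x^3 + 8*x^2 = x^2*(x + 2)^3

Eigenvalues and multiplicities (the geometric multiplicity of λ is n − rank(A − λI), which equals the number of Jordan blocks for λ):
  λ = -2: algebraic multiplicity = 3, geometric multiplicity = 2
  λ = 0: algebraic multiplicity = 2, geometric multiplicity = 2

Determining the block sizes for each eigenvalue:
  λ = -2: 2 blocks summing to 3 forces exactly one block of size 2 and the rest size 1 → block sizes [2, 1]
  λ = 0: gm = am = 2, so every block has size 1 → block sizes [1, 1]

Assembling the blocks gives a Jordan form
J =
  [-2,  1,  0, 0, 0]
  [ 0, -2,  0, 0, 0]
  [ 0,  0, -2, 0, 0]
  [ 0,  0,  0, 0, 0]
  [ 0,  0,  0, 0, 0]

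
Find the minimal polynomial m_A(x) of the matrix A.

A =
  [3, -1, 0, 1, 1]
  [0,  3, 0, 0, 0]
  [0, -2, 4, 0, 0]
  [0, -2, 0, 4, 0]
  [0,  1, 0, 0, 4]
x^2 - 7*x + 12

The characteristic polynomial is χ_A(x) = (x - 4)^3*(x - 3)^2, so the eigenvalues are known. The minimal polynomial is
  m_A(x) = Π_λ (x − λ)^{k_λ}
where k_λ is the size of the *largest* Jordan block for λ (equivalently, the smallest k with (A − λI)^k v = 0 for every generalised eigenvector v of λ).

  λ = 3: largest Jordan block has size 1, contributing (x − 3)
  λ = 4: largest Jordan block has size 1, contributing (x − 4)

So m_A(x) = (x - 4)*(x - 3) = x^2 - 7*x + 12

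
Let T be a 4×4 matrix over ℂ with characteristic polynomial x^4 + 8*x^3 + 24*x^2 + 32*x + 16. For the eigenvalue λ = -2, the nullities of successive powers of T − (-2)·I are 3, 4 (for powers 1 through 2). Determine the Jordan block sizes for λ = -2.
Block sizes for λ = -2: [2, 1, 1]

From the dimensions of kernels of powers, the number of Jordan blocks of size at least j is d_j − d_{j−1} where d_j = dim ker(N^j) (with d_0 = 0). Computing the differences gives [3, 1].
The number of blocks of size exactly k is (#blocks of size ≥ k) − (#blocks of size ≥ k + 1), so the partition is: 2 block(s) of size 1, 1 block(s) of size 2.
In nonincreasing order the block sizes are [2, 1, 1].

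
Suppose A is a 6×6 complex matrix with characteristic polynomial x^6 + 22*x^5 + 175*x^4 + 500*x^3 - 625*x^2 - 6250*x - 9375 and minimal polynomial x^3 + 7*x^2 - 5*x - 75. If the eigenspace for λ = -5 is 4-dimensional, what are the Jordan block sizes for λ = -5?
Block sizes for λ = -5: [2, 1, 1, 1]

Step 1 — from the characteristic polynomial, algebraic multiplicity of λ = -5 is 5. From dim ker(A − (-5)·I) = 4, there are exactly 4 Jordan blocks for λ = -5.
Step 2 — from the minimal polynomial, the factor (x + 5)^2 tells us the largest block for λ = -5 has size 2.
Step 3 — with total size 5, 4 blocks, and largest block 2, the block sizes (in nonincreasing order) are [2, 1, 1, 1].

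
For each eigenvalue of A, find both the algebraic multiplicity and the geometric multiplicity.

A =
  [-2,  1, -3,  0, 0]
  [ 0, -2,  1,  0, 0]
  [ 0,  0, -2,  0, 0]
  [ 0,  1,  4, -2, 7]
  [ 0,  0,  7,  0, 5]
λ = -2: alg = 4, geom = 2; λ = 5: alg = 1, geom = 1

Step 1 — factor the characteristic polynomial to read off the algebraic multiplicities:
  χ_A(x) = (x - 5)*(x + 2)^4

Step 2 — compute geometric multiplicities via the rank-nullity identity g(λ) = n − rank(A − λI):
  rank(A − (-2)·I) = 3, so dim ker(A − (-2)·I) = n − 3 = 2
  rank(A − (5)·I) = 4, so dim ker(A − (5)·I) = n − 4 = 1

Summary:
  λ = -2: algebraic multiplicity = 4, geometric multiplicity = 2
  λ = 5: algebraic multiplicity = 1, geometric multiplicity = 1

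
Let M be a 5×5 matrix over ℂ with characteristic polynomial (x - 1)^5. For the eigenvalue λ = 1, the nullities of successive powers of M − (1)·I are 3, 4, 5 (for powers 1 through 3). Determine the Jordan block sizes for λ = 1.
Block sizes for λ = 1: [3, 1, 1]

From the dimensions of kernels of powers, the number of Jordan blocks of size at least j is d_j − d_{j−1} where d_j = dim ker(N^j) (with d_0 = 0). Computing the differences gives [3, 1, 1].
The number of blocks of size exactly k is (#blocks of size ≥ k) − (#blocks of size ≥ k + 1), so the partition is: 2 block(s) of size 1, 1 block(s) of size 3.
In nonincreasing order the block sizes are [3, 1, 1].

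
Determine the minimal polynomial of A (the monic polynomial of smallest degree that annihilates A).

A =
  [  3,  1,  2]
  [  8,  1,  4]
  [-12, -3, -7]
x^2 + 2*x + 1

The characteristic polynomial is χ_A(x) = (x + 1)^3, so the eigenvalues are known. The minimal polynomial is
  m_A(x) = Π_λ (x − λ)^{k_λ}
where k_λ is the size of the *largest* Jordan block for λ (equivalently, the smallest k with (A − λI)^k v = 0 for every generalised eigenvector v of λ).

  λ = -1: largest Jordan block has size 2, contributing (x + 1)^2

So m_A(x) = (x + 1)^2 = x^2 + 2*x + 1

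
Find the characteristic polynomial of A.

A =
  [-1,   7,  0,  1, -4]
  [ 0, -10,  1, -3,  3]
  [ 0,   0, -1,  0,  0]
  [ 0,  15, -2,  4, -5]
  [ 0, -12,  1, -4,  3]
x^5 + 5*x^4 + 10*x^3 + 10*x^2 + 5*x + 1

Expanding det(x·I − A) (e.g. by cofactor expansion or by noting that A is similar to its Jordan form J, which has the same characteristic polynomial as A) gives
  χ_A(x) = x^5 + 5*x^4 + 10*x^3 + 10*x^2 + 5*x + 1
which factors as (x + 1)^5. The eigenvalues (with algebraic multiplicities) are λ = -1 with multiplicity 5.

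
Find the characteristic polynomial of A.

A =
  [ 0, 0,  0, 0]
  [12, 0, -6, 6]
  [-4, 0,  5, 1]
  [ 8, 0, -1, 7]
x^4 - 12*x^3 + 36*x^2

Expanding det(x·I − A) (e.g. by cofactor expansion or by noting that A is similar to its Jordan form J, which has the same characteristic polynomial as A) gives
  χ_A(x) = x^4 - 12*x^3 + 36*x^2
which factors as x^2*(x - 6)^2. The eigenvalues (with algebraic multiplicities) are λ = 0 with multiplicity 2, λ = 6 with multiplicity 2.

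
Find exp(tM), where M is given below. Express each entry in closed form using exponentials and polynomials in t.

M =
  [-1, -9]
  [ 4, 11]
e^{tM} =
  [-6*t*exp(5*t) + exp(5*t), -9*t*exp(5*t)]
  [4*t*exp(5*t), 6*t*exp(5*t) + exp(5*t)]

Strategy: write M = P · J · P⁻¹ where J is a Jordan canonical form, so e^{tM} = P · e^{tJ} · P⁻¹, and e^{tJ} can be computed block-by-block.

M has Jordan form
J =
  [5, 1]
  [0, 5]
(up to reordering of blocks).

Per-block formulas:
  For a 2×2 Jordan block J_2(5): exp(t · J_2(5)) = e^(5t)·(I + t·N), where N is the 2×2 nilpotent shift.

After assembling e^{tJ} and conjugating by P, we get:

e^{tM} =
  [-6*t*exp(5*t) + exp(5*t), -9*t*exp(5*t)]
  [4*t*exp(5*t), 6*t*exp(5*t) + exp(5*t)]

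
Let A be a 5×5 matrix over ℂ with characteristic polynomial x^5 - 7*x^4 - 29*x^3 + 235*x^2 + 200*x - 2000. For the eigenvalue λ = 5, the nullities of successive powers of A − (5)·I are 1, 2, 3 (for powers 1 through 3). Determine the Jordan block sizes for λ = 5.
Block sizes for λ = 5: [3]

From the dimensions of kernels of powers, the number of Jordan blocks of size at least j is d_j − d_{j−1} where d_j = dim ker(N^j) (with d_0 = 0). Computing the differences gives [1, 1, 1].
The number of blocks of size exactly k is (#blocks of size ≥ k) − (#blocks of size ≥ k + 1), so the partition is: 1 block(s) of size 3.
In nonincreasing order the block sizes are [3].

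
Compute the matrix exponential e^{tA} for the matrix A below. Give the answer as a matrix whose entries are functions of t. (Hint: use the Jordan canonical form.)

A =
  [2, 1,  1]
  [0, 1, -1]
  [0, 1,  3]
e^{tA} =
  [exp(2*t), t*exp(2*t), t*exp(2*t)]
  [0, -t*exp(2*t) + exp(2*t), -t*exp(2*t)]
  [0, t*exp(2*t), t*exp(2*t) + exp(2*t)]

Strategy: write A = P · J · P⁻¹ where J is a Jordan canonical form, so e^{tA} = P · e^{tJ} · P⁻¹, and e^{tJ} can be computed block-by-block.

A has Jordan form
J =
  [2, 1, 0]
  [0, 2, 0]
  [0, 0, 2]
(up to reordering of blocks).

Per-block formulas:
  For a 1×1 block at λ = 2: exp(t · [2]) = [e^(2t)].
  For a 2×2 Jordan block J_2(2): exp(t · J_2(2)) = e^(2t)·(I + t·N), where N is the 2×2 nilpotent shift.

After assembling e^{tJ} and conjugating by P, we get:

e^{tA} =
  [exp(2*t), t*exp(2*t), t*exp(2*t)]
  [0, -t*exp(2*t) + exp(2*t), -t*exp(2*t)]
  [0, t*exp(2*t), t*exp(2*t) + exp(2*t)]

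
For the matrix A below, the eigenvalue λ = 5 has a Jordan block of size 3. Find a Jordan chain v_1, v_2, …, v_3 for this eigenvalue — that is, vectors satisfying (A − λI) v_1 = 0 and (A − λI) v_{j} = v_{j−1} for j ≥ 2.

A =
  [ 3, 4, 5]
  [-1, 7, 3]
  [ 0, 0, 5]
A Jordan chain for λ = 5 of length 3:
v_1 = (2, 1, 0)ᵀ
v_2 = (5, 3, 0)ᵀ
v_3 = (0, 0, 1)ᵀ

Let N = A − (5)·I. We want v_3 with N^3 v_3 = 0 but N^2 v_3 ≠ 0; then v_{j-1} := N · v_j for j = 3, …, 2.

Pick v_3 = (0, 0, 1)ᵀ.
Then v_2 = N · v_3 = (5, 3, 0)ᵀ.
Then v_1 = N · v_2 = (2, 1, 0)ᵀ.

Sanity check: (A − (5)·I) v_1 = (0, 0, 0)ᵀ = 0. ✓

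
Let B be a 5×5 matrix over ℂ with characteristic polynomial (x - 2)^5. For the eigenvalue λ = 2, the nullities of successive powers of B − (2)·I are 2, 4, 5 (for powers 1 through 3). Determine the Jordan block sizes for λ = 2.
Block sizes for λ = 2: [3, 2]

From the dimensions of kernels of powers, the number of Jordan blocks of size at least j is d_j − d_{j−1} where d_j = dim ker(N^j) (with d_0 = 0). Computing the differences gives [2, 2, 1].
The number of blocks of size exactly k is (#blocks of size ≥ k) − (#blocks of size ≥ k + 1), so the partition is: 1 block(s) of size 2, 1 block(s) of size 3.
In nonincreasing order the block sizes are [3, 2].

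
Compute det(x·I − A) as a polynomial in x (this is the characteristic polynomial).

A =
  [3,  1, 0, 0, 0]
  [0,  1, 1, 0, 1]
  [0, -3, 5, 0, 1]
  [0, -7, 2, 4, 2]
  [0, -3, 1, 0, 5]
x^5 - 18*x^4 + 129*x^3 - 460*x^2 + 816*x - 576

Expanding det(x·I − A) (e.g. by cofactor expansion or by noting that A is similar to its Jordan form J, which has the same characteristic polynomial as A) gives
  χ_A(x) = x^5 - 18*x^4 + 129*x^3 - 460*x^2 + 816*x - 576
which factors as (x - 4)^3*(x - 3)^2. The eigenvalues (with algebraic multiplicities) are λ = 3 with multiplicity 2, λ = 4 with multiplicity 3.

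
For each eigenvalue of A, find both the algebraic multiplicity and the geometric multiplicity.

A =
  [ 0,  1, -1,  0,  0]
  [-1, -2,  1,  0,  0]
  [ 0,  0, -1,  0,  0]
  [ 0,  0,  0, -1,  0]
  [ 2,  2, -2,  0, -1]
λ = -1: alg = 5, geom = 4

Step 1 — factor the characteristic polynomial to read off the algebraic multiplicities:
  χ_A(x) = (x + 1)^5

Step 2 — compute geometric multiplicities via the rank-nullity identity g(λ) = n − rank(A − λI):
  rank(A − (-1)·I) = 1, so dim ker(A − (-1)·I) = n − 1 = 4

Summary:
  λ = -1: algebraic multiplicity = 5, geometric multiplicity = 4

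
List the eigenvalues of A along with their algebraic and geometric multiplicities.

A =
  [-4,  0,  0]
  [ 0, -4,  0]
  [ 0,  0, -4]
λ = -4: alg = 3, geom = 3

Step 1 — factor the characteristic polynomial to read off the algebraic multiplicities:
  χ_A(x) = (x + 4)^3

Step 2 — compute geometric multiplicities via the rank-nullity identity g(λ) = n − rank(A − λI):
  rank(A − (-4)·I) = 0, so dim ker(A − (-4)·I) = n − 0 = 3

Summary:
  λ = -4: algebraic multiplicity = 3, geometric multiplicity = 3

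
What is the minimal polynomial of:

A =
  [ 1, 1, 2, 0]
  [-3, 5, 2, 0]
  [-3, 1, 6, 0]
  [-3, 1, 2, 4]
x^2 - 8*x + 16

The characteristic polynomial is χ_A(x) = (x - 4)^4, so the eigenvalues are known. The minimal polynomial is
  m_A(x) = Π_λ (x − λ)^{k_λ}
where k_λ is the size of the *largest* Jordan block for λ (equivalently, the smallest k with (A − λI)^k v = 0 for every generalised eigenvector v of λ).

  λ = 4: largest Jordan block has size 2, contributing (x − 4)^2

So m_A(x) = (x - 4)^2 = x^2 - 8*x + 16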